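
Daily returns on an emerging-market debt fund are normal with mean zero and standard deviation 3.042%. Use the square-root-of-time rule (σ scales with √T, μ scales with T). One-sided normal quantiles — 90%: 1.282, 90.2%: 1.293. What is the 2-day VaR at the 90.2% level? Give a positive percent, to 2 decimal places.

σ_{2d} = 3.042% × √2 = 4.302%.
VaR = 1.293 × 4.302% = 5.562%.

5.56%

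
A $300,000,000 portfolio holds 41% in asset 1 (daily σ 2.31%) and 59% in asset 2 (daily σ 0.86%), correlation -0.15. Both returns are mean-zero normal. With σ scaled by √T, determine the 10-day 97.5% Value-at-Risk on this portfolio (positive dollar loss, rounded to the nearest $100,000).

$18,700,000

σ_p = √(0.41²·2.31² + 0.59²·0.86² + 2·-0.15·0.41·0.59·2.31·0.86) = 1.005%.
σ_{10d} = 1.005% × √10 = 3.178%.
z(97.5%) = 1.960.
VaR = 1.960 × 3.178% = 6.229%; on $300,000,000 that is $18,687,000.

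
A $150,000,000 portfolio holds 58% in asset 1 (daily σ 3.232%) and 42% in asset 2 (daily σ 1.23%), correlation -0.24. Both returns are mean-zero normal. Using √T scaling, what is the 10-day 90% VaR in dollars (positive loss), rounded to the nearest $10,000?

σ_p = √(0.58²·3.232² + 0.42²·1.23² + 2·-0.24·0.58·0.42·3.232·1.23) = 1.821%.
σ_{10d} = 1.821% × √10 = 5.759%.
z(90%) = 1.282.
VaR = 1.282 × 5.759% = 7.383%; on $150,000,000 that is $11,074,500.

$11,070,000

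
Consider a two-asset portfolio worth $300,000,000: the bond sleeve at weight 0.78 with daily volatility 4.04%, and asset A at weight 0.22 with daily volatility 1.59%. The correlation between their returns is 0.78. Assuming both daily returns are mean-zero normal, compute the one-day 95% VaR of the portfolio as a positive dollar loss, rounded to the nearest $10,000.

σ_p² = 0.78²·4.04² + 0.22²·1.59² + 2·0.78·0.78·0.22·4.04·1.59 = 11.7720 (%²).
σ_p = √11.7720 = 3.431%.
At 95%, z = 1.645.
VaR = 1.645 × 3.431% = 5.644%; on $300,000,000 that is $16,932,000.

$16,930,000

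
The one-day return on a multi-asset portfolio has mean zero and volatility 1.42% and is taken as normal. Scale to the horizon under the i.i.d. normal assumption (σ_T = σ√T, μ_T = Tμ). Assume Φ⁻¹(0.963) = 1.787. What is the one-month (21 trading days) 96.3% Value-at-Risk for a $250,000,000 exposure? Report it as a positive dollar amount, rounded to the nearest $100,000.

$29,100,000

σ_{21d} = 1.42% × √21 = 6.507%.
VaR = 1.787 × 6.507% = 11.628%.
On $250,000,000: 0.11628 × $250,000,000 = $29,070,000.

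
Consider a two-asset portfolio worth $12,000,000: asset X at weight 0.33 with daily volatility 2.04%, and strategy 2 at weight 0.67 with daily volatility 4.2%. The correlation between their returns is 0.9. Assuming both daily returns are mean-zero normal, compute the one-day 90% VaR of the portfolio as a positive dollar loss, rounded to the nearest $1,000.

σ_p² = 0.33²·2.04² + 0.67²·4.2² + 2·0.9·0.33·0.67·2.04·4.2 = 11.7817 (%²).
σ_p = √11.7817 = 3.432%.
At 90%, z = 1.282.
VaR = 1.282 × 3.432% = 4.400%; on $12,000,000 that is $528,000.

$528,000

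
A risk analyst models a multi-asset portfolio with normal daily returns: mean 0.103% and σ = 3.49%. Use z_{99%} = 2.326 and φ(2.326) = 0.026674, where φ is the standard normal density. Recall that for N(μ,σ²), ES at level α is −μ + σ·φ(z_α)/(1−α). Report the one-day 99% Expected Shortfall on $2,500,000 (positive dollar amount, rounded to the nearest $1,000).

Tail multiplier: φ(z)/(1−α) = 0.026674 / 0.01 = 2.667.
ES = −(0.103%) + 3.49% × 2.667 = 9.205%.
On $2,500,000: 0.09205 × $2,500,000 = $230,125.

$230,000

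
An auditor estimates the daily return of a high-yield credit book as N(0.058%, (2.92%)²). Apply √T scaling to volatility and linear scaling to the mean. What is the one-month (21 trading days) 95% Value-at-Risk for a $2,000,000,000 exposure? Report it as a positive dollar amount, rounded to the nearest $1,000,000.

$416,000,000

At 95%, z = 1.645.
σ_{21d} = 2.92% × √21 = 13.381%; μ_{21d} = 21 × 0.058% = 1.218%.
VaR = −(1.218%) + 1.645 × 13.381% = 20.794%.
On $2,000,000,000: 0.20794 × $2,000,000,000 = $415,880,000.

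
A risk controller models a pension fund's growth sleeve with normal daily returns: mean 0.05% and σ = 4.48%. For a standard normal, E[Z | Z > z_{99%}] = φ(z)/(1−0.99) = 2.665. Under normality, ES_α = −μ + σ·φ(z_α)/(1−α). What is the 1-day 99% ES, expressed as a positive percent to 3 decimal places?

ES = −(0.05%) + 4.48% × 2.665 = 11.889%.

11.889%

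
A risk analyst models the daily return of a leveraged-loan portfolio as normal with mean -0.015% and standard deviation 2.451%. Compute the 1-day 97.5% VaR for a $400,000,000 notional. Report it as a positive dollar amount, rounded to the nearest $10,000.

$19,280,000

At 97.5% one-sided, z = 1.960.
VaR = −μ + z·σ = −(-0.015%) + 1.960 × 2.451% = 4.819%.
On $400,000,000: 0.04819 × $400,000,000 = $19,276,000.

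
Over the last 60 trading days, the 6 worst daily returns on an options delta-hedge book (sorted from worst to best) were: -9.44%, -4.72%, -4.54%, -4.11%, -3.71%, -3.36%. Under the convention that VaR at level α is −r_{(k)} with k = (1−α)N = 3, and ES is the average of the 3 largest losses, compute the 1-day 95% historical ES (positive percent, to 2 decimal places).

6.23%

The 3 worst returns sum to -18.70%.
ES = −(-18.70%) / 3 = 6.2333…% ≈ 6.23%.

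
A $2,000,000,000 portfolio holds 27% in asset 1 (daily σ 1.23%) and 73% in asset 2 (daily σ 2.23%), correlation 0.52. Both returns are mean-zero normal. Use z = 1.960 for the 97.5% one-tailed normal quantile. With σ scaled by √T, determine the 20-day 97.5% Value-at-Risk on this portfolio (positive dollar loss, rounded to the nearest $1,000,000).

$320,000,000

σ_p = √(0.27²·1.23² + 0.73²·2.23² + 2·0.52·0.27·0.73·1.23·2.23) = 1.823%.
σ_{20d} = 1.823% × √20 = 8.153%.
VaR = 1.960 × 8.153% = 15.980%; on $2,000,000,000 that is $319,600,000.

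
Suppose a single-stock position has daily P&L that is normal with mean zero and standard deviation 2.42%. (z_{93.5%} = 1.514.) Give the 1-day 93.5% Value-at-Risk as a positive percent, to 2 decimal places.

3.66%

VaR = z·σ = 1.514 × 2.42% = 3.664%.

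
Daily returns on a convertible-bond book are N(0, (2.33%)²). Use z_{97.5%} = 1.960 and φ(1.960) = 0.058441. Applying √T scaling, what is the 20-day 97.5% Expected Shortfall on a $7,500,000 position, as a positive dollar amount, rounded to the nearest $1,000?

σ_{20d} = 2.33% × √20 = 10.420%.
ES multiplier = φ(z)/(1−α) = 0.058441/0.025 = 2.338.
ES = 10.420% × 2.338 = 24.362%; on $7,500,000: $1,827,150.

$1,827,000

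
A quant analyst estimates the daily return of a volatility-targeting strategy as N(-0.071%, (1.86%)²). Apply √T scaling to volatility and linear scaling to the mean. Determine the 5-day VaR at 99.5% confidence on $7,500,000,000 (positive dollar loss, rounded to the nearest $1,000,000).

$830,000,000

At 99.5%, z = 2.576.
σ_{5d} = 1.86% × √5 = 4.159%; μ_{5d} = 5 × -0.071% = -0.355%.
VaR = −(-0.355%) + 2.576 × 4.159% = 11.069%.
On $7,500,000,000: 0.11069 × $7,500,000,000 = $830,175,000.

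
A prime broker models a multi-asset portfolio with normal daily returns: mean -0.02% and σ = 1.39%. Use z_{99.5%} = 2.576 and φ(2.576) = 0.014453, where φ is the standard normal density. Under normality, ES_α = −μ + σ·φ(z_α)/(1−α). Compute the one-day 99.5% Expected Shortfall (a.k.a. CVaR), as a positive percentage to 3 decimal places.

Tail multiplier: φ(z)/(1−α) = 0.014453 / 0.005 = 2.891.
ES = −(-0.02%) + 1.39% × 2.891 = 4.038%.

4.038%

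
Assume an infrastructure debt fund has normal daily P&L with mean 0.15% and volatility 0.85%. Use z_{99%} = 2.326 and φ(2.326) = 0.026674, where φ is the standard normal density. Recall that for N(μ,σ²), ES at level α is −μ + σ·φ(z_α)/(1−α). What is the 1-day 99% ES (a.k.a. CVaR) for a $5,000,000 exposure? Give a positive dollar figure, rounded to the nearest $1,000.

$106,000

Tail multiplier: φ(z)/(1−α) = 0.026674 / 0.01 = 2.667.
ES = −(0.15%) + 0.85% × 2.667 = 2.117%.
On $5,000,000: 0.02117 × $5,000,000 = $105,850.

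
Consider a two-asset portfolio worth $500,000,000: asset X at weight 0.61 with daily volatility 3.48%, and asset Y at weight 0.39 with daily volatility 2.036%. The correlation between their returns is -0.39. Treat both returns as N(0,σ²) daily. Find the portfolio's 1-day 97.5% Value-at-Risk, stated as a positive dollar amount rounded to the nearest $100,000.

$19,200,000

σ_p² = 0.61²·3.48² + 0.39²·2.036² + 2·-0.39·0.61·0.39·3.48·2.036 = 3.8220 (%²).
σ_p = √3.8220 = 1.955%.
At 97.5%, z = 1.960.
VaR = 1.960 × 1.955% = 3.832%; on $500,000,000 that is $19,160,000.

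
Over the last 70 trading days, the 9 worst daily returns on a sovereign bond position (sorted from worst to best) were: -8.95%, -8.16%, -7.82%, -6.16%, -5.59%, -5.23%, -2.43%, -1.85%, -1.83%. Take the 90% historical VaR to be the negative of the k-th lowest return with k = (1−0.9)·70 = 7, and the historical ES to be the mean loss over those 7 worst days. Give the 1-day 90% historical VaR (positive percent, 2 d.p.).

2.43%

k = 7; the 7th lowest return is -2.43%, so VaR = 2.43%.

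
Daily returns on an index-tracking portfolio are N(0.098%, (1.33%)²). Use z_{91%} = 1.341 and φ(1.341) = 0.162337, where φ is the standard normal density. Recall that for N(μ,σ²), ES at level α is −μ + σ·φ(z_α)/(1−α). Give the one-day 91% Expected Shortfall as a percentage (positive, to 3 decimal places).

Tail multiplier: φ(z)/(1−α) = 0.162337 / 0.09 = 1.804.
ES = −(0.098%) + 1.33% × 1.804 = 2.301%.

2.301%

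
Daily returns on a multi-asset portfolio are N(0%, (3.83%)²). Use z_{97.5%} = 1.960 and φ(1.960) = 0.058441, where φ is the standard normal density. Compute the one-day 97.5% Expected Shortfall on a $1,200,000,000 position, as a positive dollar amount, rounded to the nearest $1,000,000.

Tail multiplier: φ(z)/(1−α) = 0.058441 / 0.025 = 2.338.
ES = 3.83% × 2.338 = 8.955%.
On $1,200,000,000: 0.08955 × $1,200,000,000 = $107,460,000.

$107,000,000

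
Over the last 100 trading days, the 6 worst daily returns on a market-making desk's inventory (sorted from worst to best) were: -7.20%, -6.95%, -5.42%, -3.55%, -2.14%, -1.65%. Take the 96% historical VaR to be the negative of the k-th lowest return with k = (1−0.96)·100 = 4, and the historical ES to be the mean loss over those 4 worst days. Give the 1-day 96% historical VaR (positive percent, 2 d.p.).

3.55%

k = 4; the 4th lowest return is -3.55%, so VaR = 3.55%.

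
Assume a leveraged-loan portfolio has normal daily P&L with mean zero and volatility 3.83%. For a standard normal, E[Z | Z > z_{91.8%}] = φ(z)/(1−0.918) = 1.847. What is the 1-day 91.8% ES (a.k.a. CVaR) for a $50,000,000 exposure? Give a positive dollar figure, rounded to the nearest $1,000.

ES = 3.83% × 1.847 = 7.074%.
On $50,000,000: 0.07074 × $50,000,000 = $3,537,000.

$3,537,000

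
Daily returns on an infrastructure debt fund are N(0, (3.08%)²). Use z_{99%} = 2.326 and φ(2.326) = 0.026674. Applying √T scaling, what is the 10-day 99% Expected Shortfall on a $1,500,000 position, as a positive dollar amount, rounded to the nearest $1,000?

$390,000

σ_{10d} = 3.08% × √10 = 9.740%.
ES multiplier = φ(z)/(1−α) = 0.026674/0.01 = 2.667.
ES = 9.740% × 2.667 = 25.977%; on $1,500,000: $389,655.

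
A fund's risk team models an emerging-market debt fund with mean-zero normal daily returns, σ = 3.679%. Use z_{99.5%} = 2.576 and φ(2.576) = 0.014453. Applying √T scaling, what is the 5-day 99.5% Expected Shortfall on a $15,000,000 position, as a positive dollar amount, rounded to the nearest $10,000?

σ_{5d} = 3.679% × √5 = 8.226%.
ES multiplier = φ(z)/(1−α) = 0.014453/0.005 = 2.891.
ES = 8.226% × 2.891 = 23.781%; on $15,000,000: $3,567,150.

$3,570,000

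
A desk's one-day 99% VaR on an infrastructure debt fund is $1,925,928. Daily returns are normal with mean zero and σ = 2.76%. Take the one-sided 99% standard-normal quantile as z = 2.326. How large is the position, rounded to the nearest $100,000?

$30,000,000

VaR as a fraction of value: z·σ = 2.326 × 2.76% = 6.41976%.
Position = $1,925,928 / 0.0641976 = $30,000,000.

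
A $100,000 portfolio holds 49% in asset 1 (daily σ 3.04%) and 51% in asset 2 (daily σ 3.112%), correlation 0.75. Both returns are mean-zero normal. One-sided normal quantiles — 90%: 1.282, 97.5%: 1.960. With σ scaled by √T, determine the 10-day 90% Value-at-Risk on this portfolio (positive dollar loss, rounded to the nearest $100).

$11,700

σ_p = √(0.49²·3.04² + 0.51²·3.112² + 2·0.75·0.49·0.51·3.04·3.112) = 2.878%.
σ_{10d} = 2.878% × √10 = 9.101%.
VaR = 1.282 × 9.101% = 11.667%; on $100,000 that is $11,667.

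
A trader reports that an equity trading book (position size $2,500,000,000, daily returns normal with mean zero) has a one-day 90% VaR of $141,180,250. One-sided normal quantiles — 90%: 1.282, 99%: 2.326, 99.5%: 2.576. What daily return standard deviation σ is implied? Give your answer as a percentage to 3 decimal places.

VaR as a fraction: $141,180,250 / $2,500,000,000 = 5.647%.
σ = VaR / z = 5.647% / 1.282 = 4.405%.

4.405%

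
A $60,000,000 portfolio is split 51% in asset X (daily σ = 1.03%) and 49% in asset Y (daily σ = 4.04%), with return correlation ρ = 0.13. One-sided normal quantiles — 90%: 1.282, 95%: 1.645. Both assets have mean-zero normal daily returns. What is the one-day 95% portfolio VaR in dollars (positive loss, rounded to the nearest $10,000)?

σ_p² = 0.51²·1.03² + 0.49²·4.04² + 2·0.13·0.51·0.49·1.03·4.04 = 4.4651 (%²).
σ_p = √4.4651 = 2.113%.
VaR = 1.645 × 2.113% = 3.476%; on $60,000,000 that is $2,085,600.

$2,090,000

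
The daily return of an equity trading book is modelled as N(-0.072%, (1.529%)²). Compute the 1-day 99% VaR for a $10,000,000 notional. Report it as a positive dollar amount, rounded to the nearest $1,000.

$363,000

At 99% one-sided, z = 2.326.
VaR = −μ + z·σ = −(-0.072%) + 2.326 × 1.529% = 3.628%.
On $10,000,000: 0.03628 × $10,000,000 = $362,800.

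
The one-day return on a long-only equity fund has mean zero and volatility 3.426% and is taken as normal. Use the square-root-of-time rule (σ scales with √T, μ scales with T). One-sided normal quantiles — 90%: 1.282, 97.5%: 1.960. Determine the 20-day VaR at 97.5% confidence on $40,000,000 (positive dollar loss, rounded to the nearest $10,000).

σ_{20d} = 3.426% × √20 = 15.322%.
VaR = 1.960 × 15.322% = 30.031%.
On $40,000,000: 0.30031 × $40,000,000 = $12,012,400.

$12,010,000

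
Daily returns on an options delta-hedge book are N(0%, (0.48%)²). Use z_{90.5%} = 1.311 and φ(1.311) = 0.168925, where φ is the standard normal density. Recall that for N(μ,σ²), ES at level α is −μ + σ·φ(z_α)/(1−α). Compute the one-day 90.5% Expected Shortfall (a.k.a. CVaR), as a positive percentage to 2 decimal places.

0.85%

Tail multiplier: φ(z)/(1−α) = 0.168925 / 0.095 = 1.778.
ES = 0.48% × 1.778 = 0.853%.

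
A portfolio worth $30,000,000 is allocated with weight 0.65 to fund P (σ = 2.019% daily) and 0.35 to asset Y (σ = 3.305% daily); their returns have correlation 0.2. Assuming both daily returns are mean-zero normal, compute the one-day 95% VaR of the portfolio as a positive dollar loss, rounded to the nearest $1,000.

$945,000

σ_p² = 0.65²·2.019² + 0.35²·3.305² + 2·0.2·0.65·0.35·2.019·3.305 = 3.6676 (%²).
σ_p = √3.6676 = 1.915%.
At 95%, z = 1.645.
VaR = 1.645 × 1.915% = 3.150%; on $30,000,000 that is $945,000.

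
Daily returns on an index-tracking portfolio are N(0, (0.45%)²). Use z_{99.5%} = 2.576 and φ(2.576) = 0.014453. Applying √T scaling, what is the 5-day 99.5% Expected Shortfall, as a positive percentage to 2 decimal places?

σ_{5d} = 0.45% × √5 = 1.006%.
ES multiplier = φ(z)/(1−α) = 0.014453/0.005 = 2.891.
ES = 1.006% × 2.891 = 2.908%.

2.91%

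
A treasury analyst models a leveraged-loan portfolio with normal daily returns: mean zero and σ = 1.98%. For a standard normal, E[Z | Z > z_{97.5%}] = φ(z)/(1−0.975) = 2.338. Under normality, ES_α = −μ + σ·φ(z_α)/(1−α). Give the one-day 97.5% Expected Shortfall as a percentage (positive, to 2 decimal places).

ES = 1.98% × 2.338 = 4.629%.

4.63%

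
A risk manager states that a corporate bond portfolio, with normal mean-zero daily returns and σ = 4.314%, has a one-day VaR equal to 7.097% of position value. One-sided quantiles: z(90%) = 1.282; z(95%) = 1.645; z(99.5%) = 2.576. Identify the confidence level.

Implied z = VaR/σ = 7.097 / 4.314 = 1.645.
This matches z(95%) = 1.645.

95%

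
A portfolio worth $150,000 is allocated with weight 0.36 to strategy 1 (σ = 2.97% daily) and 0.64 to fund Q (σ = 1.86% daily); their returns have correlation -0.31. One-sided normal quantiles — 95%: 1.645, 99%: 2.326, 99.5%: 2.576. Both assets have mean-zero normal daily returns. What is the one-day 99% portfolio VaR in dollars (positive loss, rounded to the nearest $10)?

$4,640

σ_p² = 0.36²·2.97² + 0.64²·1.86² + 2·-0.31·0.36·0.64·2.97·1.86 = 1.7711 (%²).
σ_p = √1.7711 = 1.331%.
VaR = 2.326 × 1.331% = 3.096%; on $150,000 that is $4,644.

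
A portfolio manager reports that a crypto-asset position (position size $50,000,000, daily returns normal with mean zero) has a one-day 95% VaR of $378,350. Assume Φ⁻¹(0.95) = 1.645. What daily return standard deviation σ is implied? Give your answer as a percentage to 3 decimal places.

VaR as a fraction: $378,350 / $50,000,000 = 0.757%.
σ = VaR / z = 0.757% / 1.645 = 0.460%.

0.460%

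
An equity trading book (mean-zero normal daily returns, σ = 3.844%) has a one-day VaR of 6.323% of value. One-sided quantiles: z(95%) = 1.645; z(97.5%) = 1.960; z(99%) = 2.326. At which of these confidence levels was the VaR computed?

Implied z = VaR/σ = 6.323 / 3.844 = 1.645.
This matches z(95%) = 1.645.

95%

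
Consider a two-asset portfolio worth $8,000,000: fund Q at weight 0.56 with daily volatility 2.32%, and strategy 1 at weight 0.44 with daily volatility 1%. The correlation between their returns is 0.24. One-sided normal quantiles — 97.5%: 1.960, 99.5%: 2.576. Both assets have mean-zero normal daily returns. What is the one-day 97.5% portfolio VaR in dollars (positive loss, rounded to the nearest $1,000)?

σ_p² = 0.56²·2.32² + 0.44²·1² + 2·0.24·0.56·0.44·2.32·1 = 2.1559 (%²).
σ_p = √2.1559 = 1.468%.
VaR = 1.960 × 1.468% = 2.877%; on $8,000,000 that is $230,160.

$230,000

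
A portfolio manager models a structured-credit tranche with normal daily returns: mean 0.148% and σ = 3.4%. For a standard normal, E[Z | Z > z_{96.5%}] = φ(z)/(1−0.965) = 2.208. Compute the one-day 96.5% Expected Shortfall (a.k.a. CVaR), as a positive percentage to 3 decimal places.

7.359%

ES = −(0.148%) + 3.4% × 2.208 = 7.359%.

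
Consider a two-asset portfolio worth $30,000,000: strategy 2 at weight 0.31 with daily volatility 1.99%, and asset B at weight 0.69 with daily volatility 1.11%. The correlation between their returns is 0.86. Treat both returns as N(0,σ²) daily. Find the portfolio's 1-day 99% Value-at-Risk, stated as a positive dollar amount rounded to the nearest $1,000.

σ_p² = 0.31²·1.99² + 0.69²·1.11² + 2·0.86·0.31·0.69·1.99·1.11 = 1.7798 (%²).
σ_p = √1.7798 = 1.334%.
At 99%, z = 2.326.
VaR = 2.326 × 1.334% = 3.103%; on $30,000,000 that is $930,900.

$931,000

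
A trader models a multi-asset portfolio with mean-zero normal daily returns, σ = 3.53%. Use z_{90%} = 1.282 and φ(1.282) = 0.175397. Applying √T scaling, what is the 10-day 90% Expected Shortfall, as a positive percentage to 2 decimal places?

19.58%

σ_{10d} = 3.53% × √10 = 11.163%.
ES multiplier = φ(z)/(1−α) = 0.175397/0.1 = 1.754.
ES = 11.163% × 1.754 = 19.580%.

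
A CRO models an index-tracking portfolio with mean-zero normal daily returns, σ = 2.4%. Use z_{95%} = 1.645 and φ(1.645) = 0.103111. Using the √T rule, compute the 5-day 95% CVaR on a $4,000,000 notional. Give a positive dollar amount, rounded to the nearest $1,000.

$443,000

σ_{5d} = 2.4% × √5 = 5.367%.
ES multiplier = φ(z)/(1−α) = 0.103111/0.05 = 2.062.
ES = 5.367% × 2.062 = 11.067%; on $4,000,000: $442,680.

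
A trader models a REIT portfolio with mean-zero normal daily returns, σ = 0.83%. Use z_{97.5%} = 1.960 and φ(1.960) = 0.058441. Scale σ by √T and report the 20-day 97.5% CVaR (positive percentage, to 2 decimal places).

σ_{20d} = 0.83% × √20 = 3.712%.
ES multiplier = φ(z)/(1−α) = 0.058441/0.025 = 2.338.
ES = 3.712% × 2.338 = 8.679%.

8.68%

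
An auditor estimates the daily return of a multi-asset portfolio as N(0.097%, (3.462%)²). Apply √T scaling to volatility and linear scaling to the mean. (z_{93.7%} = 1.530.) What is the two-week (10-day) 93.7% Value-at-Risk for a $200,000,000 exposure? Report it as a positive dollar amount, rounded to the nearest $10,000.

$31,560,000

σ_{10d} = 3.462% × √10 = 10.948%; μ_{10d} = 10 × 0.097% = 0.970%.
VaR = −(0.970%) + 1.530 × 10.948% = 15.780%.
On $200,000,000: 0.15780 × $200,000,000 = $31,560,000.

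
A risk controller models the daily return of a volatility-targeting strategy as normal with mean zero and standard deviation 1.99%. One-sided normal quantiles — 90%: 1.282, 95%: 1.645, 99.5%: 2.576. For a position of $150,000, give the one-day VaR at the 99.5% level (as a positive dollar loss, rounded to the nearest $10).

VaR = z·σ = 2.576 × 1.99% = 5.126%.
On $150,000: 0.05126 × $150,000 = $7,689.

$7,690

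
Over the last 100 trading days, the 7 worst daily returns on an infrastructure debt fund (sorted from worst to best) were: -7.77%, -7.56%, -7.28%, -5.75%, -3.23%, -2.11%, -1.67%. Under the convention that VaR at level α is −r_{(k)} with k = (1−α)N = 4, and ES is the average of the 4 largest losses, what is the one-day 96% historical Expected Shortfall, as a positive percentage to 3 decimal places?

The 4 worst returns sum to -28.36%.
ES = −(-28.36%) / 4 = 7.09% ≈ 7.090%.

7.090%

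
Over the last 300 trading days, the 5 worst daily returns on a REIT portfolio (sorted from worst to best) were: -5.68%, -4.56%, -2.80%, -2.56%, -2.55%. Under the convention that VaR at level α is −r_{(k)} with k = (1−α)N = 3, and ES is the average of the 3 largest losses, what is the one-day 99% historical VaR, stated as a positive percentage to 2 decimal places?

k = 3; the 3rd lowest return is -2.80%, so VaR = 2.80%.

2.80%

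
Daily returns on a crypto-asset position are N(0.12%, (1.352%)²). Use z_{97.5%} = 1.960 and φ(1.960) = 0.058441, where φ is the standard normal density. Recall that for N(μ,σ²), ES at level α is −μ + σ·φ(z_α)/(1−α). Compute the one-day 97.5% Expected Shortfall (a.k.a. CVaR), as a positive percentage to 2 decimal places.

Tail multiplier: φ(z)/(1−α) = 0.058441 / 0.025 = 2.338.
ES = −(0.12%) + 1.352% × 2.338 = 3.041%.

3.04%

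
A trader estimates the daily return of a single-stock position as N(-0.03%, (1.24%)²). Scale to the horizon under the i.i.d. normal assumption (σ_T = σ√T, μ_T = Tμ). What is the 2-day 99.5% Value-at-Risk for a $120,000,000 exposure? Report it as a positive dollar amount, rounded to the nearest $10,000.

$5,490,000

At 99.5%, z = 2.576.
σ_{2d} = 1.24% × √2 = 1.754%; μ_{2d} = 2 × -0.03% = -0.060%.
VaR = −(-0.060%) + 2.576 × 1.754% = 4.578%.
On $120,000,000: 0.04578 × $120,000,000 = $5,493,600.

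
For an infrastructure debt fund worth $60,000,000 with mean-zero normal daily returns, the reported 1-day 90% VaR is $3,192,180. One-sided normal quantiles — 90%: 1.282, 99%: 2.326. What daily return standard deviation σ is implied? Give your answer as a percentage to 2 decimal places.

4.15%

VaR as a fraction: $3,192,180 / $60,000,000 = 5.320%.
σ = VaR / z = 5.320% / 1.282 = 4.150%.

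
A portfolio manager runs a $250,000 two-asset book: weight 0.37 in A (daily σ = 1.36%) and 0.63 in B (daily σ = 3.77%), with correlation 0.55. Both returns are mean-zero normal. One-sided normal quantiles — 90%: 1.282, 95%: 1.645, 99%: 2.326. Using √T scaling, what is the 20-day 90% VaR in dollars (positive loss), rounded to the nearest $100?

$38,500

σ_p = √(0.37²·1.36² + 0.63²·3.77² + 2·0.55·0.37·0.63·1.36·3.77) = 2.685%.
σ_{20d} = 2.685% × √20 = 12.008%.
VaR = 1.282 × 12.008% = 15.394%; on $250,000 that is $38,485.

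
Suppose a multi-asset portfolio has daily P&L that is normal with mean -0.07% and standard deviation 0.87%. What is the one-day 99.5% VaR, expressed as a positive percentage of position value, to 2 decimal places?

At 99.5% one-sided, z = 2.576.
VaR = −μ + z·σ = −(-0.07%) + 2.576 × 0.87% = 2.311%.

2.31%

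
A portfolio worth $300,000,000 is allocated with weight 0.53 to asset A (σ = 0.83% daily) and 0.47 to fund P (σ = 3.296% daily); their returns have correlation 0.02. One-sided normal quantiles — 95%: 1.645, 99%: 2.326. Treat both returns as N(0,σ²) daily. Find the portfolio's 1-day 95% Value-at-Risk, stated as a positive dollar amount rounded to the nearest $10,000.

σ_p² = 0.53²·0.83² + 0.47²·3.296² + 2·0.02·0.53·0.47·0.83·3.296 = 2.6205 (%²).
σ_p = √2.6205 = 1.619%.
VaR = 1.645 × 1.619% = 2.663%; on $300,000,000 that is $7,989,000.

$7,990,000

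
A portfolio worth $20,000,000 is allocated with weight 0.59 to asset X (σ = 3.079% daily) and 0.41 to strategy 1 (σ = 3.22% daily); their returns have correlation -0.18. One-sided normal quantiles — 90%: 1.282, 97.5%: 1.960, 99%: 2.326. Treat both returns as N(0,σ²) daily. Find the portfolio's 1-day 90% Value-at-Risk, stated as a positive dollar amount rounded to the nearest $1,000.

σ_p² = 0.59²·3.079² + 0.41²·3.22² + 2·-0.18·0.59·0.41·3.079·3.22 = 4.1796 (%²).
σ_p = √4.1796 = 2.044%.
VaR = 1.282 × 2.044% = 2.620%; on $20,000,000 that is $524,000.

$524,000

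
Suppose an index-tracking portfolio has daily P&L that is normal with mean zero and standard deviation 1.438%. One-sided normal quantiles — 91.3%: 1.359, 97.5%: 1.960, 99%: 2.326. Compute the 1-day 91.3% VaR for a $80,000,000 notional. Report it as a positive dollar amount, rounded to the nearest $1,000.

$1,563,000

VaR = z·σ = 1.359 × 1.438% = 1.954%.
On $80,000,000: 0.01954 × $80,000,000 = $1,563,200.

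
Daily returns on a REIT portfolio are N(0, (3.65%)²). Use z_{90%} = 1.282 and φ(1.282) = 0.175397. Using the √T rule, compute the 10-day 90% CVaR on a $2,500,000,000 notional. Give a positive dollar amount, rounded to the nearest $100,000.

$506,100,000

σ_{10d} = 3.65% × √10 = 11.542%.
ES multiplier = φ(z)/(1−α) = 0.175397/0.1 = 1.754.
ES = 11.542% × 1.754 = 20.245%; on $2,500,000,000: $506,125,000.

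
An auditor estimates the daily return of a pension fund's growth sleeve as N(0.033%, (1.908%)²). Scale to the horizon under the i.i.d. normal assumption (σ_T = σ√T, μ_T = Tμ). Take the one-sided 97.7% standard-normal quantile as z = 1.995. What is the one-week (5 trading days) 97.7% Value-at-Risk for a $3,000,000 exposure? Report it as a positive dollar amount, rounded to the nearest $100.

σ_{5d} = 1.908% × √5 = 4.266%; μ_{5d} = 5 × 0.033% = 0.165%.
VaR = −(0.165%) + 1.995 × 4.266% = 8.346%.
On $3,000,000: 0.08346 × $3,000,000 = $250,380.

$250,400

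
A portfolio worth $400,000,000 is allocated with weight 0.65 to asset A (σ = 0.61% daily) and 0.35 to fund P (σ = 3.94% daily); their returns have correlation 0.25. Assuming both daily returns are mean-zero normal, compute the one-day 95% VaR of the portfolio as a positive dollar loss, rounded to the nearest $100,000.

$10,000,000

σ_p² = 0.65²·0.61² + 0.35²·3.94² + 2·0.25·0.65·0.35·0.61·3.94 = 2.3322 (%²).
σ_p = √2.3322 = 1.527%.
At 95%, z = 1.645.
VaR = 1.645 × 1.527% = 2.512%; on $400,000,000 that is $10,048,000.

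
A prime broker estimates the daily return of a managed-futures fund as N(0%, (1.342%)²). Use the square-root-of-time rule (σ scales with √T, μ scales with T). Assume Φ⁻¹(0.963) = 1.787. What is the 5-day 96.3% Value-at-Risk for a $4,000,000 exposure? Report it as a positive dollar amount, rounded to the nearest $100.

$214,500

σ_{5d} = 1.342% × √5 = 3.001%.
VaR = 1.787 × 3.001% = 5.363%.
On $4,000,000: 0.05363 × $4,000,000 = $214,520.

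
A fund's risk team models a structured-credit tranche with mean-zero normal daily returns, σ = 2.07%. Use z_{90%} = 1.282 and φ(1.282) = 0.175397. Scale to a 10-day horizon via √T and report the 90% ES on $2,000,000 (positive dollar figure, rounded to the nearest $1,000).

$230,000

σ_{10d} = 2.07% × √10 = 6.546%.
ES multiplier = φ(z)/(1−α) = 0.175397/0.1 = 1.754.
ES = 6.546% × 1.754 = 11.482%; on $2,000,000: $229,640.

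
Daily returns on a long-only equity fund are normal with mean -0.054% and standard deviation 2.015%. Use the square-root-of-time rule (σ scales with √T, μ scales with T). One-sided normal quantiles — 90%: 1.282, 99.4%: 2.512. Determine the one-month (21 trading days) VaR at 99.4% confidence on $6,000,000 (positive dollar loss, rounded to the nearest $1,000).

$1,460,000

σ_{21d} = 2.015% × √21 = 9.234%; μ_{21d} = 21 × -0.054% = -1.134%.
VaR = −(-1.134%) + 2.512 × 9.234% = 24.330%.
On $6,000,000: 0.24330 × $6,000,000 = $1,459,800.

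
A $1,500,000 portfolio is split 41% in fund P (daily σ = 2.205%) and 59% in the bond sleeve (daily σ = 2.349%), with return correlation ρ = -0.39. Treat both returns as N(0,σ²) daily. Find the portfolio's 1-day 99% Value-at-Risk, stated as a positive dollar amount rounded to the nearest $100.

σ_p² = 0.41²·2.205² + 0.59²·2.349² + 2·-0.39·0.41·0.59·2.205·2.349 = 1.7608 (%²).
σ_p = √1.7608 = 1.327%.
At 99%, z = 2.326.
VaR = 2.326 × 1.327% = 3.087%; on $1,500,000 that is $46,305.

$46,300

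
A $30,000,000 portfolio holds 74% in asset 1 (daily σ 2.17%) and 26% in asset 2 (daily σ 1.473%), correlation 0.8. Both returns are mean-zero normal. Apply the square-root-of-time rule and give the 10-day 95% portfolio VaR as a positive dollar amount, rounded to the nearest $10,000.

$3,010,000

σ_p = √(0.74²·2.17² + 0.26²·1.473² + 2·0.8·0.74·0.26·2.17·1.473) = 1.926%.
σ_{10d} = 1.926% × √10 = 6.091%.
z(95%) = 1.645.
VaR = 1.645 × 6.091% = 10.020%; on $30,000,000 that is $3,006,000.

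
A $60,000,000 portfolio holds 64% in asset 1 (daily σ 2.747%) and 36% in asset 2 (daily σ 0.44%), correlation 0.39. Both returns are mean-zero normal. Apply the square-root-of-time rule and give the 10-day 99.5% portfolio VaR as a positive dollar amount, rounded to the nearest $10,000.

$8,920,000

σ_p = √(0.64²·2.747² + 0.36²·0.44² + 2·0.39·0.64·0.36·2.747·0.44) = 1.826%.
σ_{10d} = 1.826% × √10 = 5.774%.
z(99.5%) = 2.576.
VaR = 2.576 × 5.774% = 14.874%; on $60,000,000 that is $8,924,400.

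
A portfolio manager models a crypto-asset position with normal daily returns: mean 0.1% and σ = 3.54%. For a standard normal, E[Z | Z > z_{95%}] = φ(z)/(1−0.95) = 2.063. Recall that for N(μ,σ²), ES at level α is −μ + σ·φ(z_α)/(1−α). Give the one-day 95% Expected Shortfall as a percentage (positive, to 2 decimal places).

ES = −(0.1%) + 3.54% × 2.063 = 7.203%.

7.20%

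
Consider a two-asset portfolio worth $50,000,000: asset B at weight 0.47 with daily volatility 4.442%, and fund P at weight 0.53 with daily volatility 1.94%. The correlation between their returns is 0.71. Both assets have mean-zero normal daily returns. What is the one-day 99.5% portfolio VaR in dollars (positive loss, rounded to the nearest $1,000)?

$3,747,000

σ_p² = 0.47²·4.442² + 0.53²·1.94² + 2·0.71·0.47·0.53·4.442·1.94 = 8.4640 (%²).
σ_p = √8.4640 = 2.909%.
At 99.5%, z = 2.576.
VaR = 2.576 × 2.909% = 7.494%; on $50,000,000 that is $3,747,000.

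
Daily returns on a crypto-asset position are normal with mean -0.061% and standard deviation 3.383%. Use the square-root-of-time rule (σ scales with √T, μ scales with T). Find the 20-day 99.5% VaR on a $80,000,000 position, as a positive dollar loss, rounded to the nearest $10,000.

At 99.5%, z = 2.576.
σ_{20d} = 3.383% × √20 = 15.129%; μ_{20d} = 20 × -0.061% = -1.220%.
VaR = −(-1.220%) + 2.576 × 15.129% = 40.192%.
On $80,000,000: 0.40192 × $80,000,000 = $32,153,600.

$32,150,000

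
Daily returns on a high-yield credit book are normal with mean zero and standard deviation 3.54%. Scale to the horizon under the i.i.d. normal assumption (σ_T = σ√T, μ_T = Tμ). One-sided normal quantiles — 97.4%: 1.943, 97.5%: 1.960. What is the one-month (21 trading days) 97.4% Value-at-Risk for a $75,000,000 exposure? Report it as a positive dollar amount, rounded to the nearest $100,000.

σ_{21d} = 3.54% × √21 = 16.222%.
VaR = 1.943 × 16.222% = 31.519%.
On $75,000,000: 0.31519 × $75,000,000 = $23,639,250.

$23,600,000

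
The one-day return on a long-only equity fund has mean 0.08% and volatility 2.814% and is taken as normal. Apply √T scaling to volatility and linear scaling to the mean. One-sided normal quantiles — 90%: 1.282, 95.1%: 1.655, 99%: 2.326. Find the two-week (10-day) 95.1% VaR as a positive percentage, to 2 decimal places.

σ_{10d} = 2.814% × √10 = 8.899%; μ_{10d} = 10 × 0.08% = 0.800%.
VaR = −(0.800%) + 1.655 × 8.899% = 13.928%.

13.93%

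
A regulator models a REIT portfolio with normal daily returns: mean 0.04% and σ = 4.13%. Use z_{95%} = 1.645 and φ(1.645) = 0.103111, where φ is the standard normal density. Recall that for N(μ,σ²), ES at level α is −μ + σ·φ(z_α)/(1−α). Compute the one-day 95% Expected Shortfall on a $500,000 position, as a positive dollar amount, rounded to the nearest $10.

Tail multiplier: φ(z)/(1−α) = 0.103111 / 0.05 = 2.062.
ES = −(0.04%) + 4.13% × 2.062 = 8.476%.
On $500,000: 0.08476 × $500,000 = $42,380.

$42,380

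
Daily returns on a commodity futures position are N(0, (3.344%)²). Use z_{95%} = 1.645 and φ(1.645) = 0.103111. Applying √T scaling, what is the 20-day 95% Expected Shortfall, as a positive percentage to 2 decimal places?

σ_{20d} = 3.344% × √20 = 14.955%.
ES multiplier = φ(z)/(1−α) = 0.103111/0.05 = 2.062.
ES = 14.955% × 2.062 = 30.837%.

30.84%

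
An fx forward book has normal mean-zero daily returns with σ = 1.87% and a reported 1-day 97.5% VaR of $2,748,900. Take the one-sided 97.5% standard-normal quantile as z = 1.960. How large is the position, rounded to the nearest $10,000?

$75,000,000

VaR as a fraction of value: z·σ = 1.960 × 1.87% = 3.6652%.
Position = $2,748,900 / 0.036652 = $75,000,000.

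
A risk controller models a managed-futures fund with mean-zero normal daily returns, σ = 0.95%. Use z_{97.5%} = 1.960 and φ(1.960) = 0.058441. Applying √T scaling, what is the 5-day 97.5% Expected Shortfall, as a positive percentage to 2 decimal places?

4.97%

σ_{5d} = 0.95% × √5 = 2.124%.
ES multiplier = φ(z)/(1−α) = 0.058441/0.025 = 2.338.
ES = 2.124% × 2.338 = 4.966%.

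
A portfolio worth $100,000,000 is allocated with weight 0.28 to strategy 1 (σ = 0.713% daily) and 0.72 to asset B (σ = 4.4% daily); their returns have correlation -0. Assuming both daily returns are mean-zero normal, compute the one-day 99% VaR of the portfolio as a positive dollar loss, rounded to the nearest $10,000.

σ_p² = 0.28²·0.713² + 0.72²·4.4² + 2·-0·0.28·0.72·0.713·4.4 = 10.0761 (%²).
σ_p = √10.0761 = 3.174%.
At 99%, z = 2.326.
VaR = 2.326 × 3.174% = 7.383%; on $100,000,000 that is $7,383,000.

$7,380,000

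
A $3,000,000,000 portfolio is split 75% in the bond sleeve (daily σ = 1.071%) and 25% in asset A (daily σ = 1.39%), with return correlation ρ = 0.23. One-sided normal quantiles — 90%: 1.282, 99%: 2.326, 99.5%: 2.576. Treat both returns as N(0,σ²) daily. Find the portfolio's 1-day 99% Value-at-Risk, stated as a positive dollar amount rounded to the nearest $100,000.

σ_p² = 0.75²·1.071² + 0.25²·1.39² + 2·0.23·0.75·0.25·1.071·1.39 = 0.8944 (%²).
σ_p = √0.8944 = 0.946%.
VaR = 2.326 × 0.946% = 2.200%; on $3,000,000,000 that is $66,000,000.

$66,000,000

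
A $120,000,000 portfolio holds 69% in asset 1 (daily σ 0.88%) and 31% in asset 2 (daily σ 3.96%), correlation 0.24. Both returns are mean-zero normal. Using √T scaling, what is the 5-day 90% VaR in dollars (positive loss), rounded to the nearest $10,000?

$5,140,000

σ_p = √(0.69²·0.88² + 0.31²·3.96² + 2·0.24·0.69·0.31·0.88·3.96) = 1.494%.
σ_{5d} = 1.494% × √5 = 3.341%.
z(90%) = 1.282.
VaR = 1.282 × 3.341% = 4.283%; on $120,000,000 that is $5,139,600.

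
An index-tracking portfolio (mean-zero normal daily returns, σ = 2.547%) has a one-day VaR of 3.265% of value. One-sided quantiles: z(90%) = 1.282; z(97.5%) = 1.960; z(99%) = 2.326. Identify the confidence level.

90%

Implied z = VaR/σ = 3.265 / 2.547 = 1.282.
This matches z(90%) = 1.282.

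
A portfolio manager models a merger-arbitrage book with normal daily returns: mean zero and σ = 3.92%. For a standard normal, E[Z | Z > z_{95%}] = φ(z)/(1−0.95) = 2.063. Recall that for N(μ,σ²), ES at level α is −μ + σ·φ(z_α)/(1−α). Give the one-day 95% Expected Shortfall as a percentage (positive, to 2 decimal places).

8.09%

ES = 3.92% × 2.063 = 8.087%.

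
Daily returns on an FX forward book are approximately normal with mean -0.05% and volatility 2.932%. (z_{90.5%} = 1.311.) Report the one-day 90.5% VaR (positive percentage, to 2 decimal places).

VaR = −μ + z·σ = −(-0.05%) + 1.311 × 2.932% = 3.894%.

3.89%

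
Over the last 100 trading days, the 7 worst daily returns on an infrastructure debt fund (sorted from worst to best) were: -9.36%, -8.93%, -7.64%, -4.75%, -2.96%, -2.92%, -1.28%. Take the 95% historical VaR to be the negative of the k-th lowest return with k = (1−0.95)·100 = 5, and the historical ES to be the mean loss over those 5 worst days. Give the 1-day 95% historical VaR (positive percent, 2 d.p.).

2.96%

k = 5; the 5th lowest return is -2.96%, so VaR = 2.96%.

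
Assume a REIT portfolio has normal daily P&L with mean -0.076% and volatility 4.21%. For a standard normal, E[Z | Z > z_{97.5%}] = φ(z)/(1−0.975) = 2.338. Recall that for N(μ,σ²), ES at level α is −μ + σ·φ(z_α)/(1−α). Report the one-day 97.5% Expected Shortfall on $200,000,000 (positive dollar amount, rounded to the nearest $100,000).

$19,800,000

ES = −(-0.076%) + 4.21% × 2.338 = 9.919%.
On $200,000,000: 0.09919 × $200,000,000 = $19,838,000.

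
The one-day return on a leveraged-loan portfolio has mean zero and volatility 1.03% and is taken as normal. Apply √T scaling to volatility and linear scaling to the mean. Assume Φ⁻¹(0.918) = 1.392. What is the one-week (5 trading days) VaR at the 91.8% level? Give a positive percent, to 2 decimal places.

σ_{5d} = 1.03% × √5 = 2.303%.
VaR = 1.392 × 2.303% = 3.206%.

3.21%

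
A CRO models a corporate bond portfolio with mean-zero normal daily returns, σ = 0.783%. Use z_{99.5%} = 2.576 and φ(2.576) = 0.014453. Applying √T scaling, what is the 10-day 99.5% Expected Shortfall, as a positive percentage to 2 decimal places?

σ_{10d} = 0.783% × √10 = 2.476%.
ES multiplier = φ(z)/(1−α) = 0.014453/0.005 = 2.891.
ES = 2.476% × 2.891 = 7.158%.

7.16%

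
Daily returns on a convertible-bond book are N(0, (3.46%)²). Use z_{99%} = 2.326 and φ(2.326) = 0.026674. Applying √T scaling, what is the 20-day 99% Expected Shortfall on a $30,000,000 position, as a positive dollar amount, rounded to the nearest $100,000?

$12,400,000

σ_{20d} = 3.46% × √20 = 15.474%.
ES multiplier = φ(z)/(1−α) = 0.026674/0.01 = 2.667.
ES = 15.474% × 2.667 = 41.269%; on $30,000,000: $12,380,700.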